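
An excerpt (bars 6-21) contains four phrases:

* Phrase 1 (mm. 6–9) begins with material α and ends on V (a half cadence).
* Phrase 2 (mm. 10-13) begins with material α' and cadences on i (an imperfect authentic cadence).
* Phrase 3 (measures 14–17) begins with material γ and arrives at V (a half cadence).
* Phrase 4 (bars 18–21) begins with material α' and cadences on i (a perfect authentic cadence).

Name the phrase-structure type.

Four phrases in two halves: the first half (mm. 6–13) ends with an imperfect authentic cadence, the second (bars 14-21) with a perfect authentic cadence — a large antecedent–consequent pair, i.e. a double period.
Phrase 3 begins with different material from phrase 1, making it contrasting.

contrasting double period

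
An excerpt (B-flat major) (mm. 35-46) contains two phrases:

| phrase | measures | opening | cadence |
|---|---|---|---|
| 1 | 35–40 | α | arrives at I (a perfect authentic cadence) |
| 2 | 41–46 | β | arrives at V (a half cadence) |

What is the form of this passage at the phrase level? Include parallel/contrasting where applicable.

phrase group

The second phrase closes with a half cadence, which is not stronger than the first phrase's perfect authentic cadence; without a weak→strong cadential pair there is no antecedent–consequent relationship, so this is a phrase group rather than a period.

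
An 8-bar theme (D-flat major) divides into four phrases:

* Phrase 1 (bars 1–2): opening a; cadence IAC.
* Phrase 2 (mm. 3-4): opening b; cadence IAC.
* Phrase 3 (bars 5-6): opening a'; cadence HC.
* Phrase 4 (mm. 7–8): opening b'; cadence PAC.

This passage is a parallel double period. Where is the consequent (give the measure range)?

measures 5–8

In a double period the four phrases pair into a large antecedent (phrases 1–2, ending imperfect authentic cadence) and a large consequent (phrases 3–4, ending perfect authentic cadence). The consequent spans measures 5–8.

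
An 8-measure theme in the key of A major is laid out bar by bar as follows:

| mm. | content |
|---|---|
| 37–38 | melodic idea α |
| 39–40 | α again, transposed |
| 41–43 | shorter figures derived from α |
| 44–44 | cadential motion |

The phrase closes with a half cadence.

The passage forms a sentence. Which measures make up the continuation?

measures 41–44

After the presentation (measures 37–40), the continuation covers the fragmentation through the cadence: bars 41–44.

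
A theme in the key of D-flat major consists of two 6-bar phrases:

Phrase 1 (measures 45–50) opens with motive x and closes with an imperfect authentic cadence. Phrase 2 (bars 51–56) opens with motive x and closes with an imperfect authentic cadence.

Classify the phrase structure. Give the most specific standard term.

repeated phrase

Both phrases have the same opening (x) and the same cadence (imperfect authentic cadence): the second is a restatement, not a consequent, so this is a repeated phrase rather than a period.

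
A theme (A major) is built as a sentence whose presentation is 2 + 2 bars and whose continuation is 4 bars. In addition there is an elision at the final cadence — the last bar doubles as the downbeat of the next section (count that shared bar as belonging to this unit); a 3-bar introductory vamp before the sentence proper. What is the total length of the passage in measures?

Basic sentence: 2 + 2 + 4 = 8 bars.
8 (basic form) + 3 (introduction) = 11.
The elision shares a bar with the next section but does not change this unit's count.

11 measures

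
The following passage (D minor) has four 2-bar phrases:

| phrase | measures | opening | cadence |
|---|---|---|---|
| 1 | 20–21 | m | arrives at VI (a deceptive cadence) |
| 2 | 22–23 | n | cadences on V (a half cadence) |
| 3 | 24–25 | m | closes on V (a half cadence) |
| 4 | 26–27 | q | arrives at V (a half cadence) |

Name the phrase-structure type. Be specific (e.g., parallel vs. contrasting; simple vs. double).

phrase group

Phrase 4 ends with a half cadence, no stronger than phrase 2's half cadence, so the four phrases do not form a double period; nor do phrases 3–4 duplicate 1–2, so it is not a repeated period. With no phrase reaching a conclusive cadence, the passage is a phrase group.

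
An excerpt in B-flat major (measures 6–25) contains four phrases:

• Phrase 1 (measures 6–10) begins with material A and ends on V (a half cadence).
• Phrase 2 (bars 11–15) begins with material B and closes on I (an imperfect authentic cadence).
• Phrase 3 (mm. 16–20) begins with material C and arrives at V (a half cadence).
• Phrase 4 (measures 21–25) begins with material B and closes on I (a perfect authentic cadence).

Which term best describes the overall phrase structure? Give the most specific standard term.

contrasting double period

Four phrases in two halves: the first half (mm. 6–15) ends with an imperfect authentic cadence, the second (mm. 16–25) with a perfect authentic cadence — a large antecedent–consequent pair, i.e. a double period.
Phrase 3 begins with different material from phrase 1, making it contrasting.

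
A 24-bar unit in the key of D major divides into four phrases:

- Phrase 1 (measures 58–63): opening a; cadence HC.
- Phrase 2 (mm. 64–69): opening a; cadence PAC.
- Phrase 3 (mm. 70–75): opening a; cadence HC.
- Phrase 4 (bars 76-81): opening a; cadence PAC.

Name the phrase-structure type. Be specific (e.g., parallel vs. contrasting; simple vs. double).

The cadence pattern HC–PAC–HC–PAC is weak–strong twice, and phrases 3–4 restate phrases 1–2: a period heard twice, not a double period (which would end weakly at phrase 2).

repeated period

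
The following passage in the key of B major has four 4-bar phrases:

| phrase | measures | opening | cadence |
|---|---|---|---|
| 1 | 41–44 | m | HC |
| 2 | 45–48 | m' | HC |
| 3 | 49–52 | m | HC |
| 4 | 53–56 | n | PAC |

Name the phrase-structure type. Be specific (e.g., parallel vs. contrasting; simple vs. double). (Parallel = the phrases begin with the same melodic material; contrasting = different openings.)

Four phrases in two halves: the first half (measures 41–48) ends with a half cadence, the second (mm. 49-56) with a perfect authentic cadence — a large antecedent–consequent pair, i.e. a double period.
Phrase 3 begins with the same material as phrase 1, making it parallel.

parallel double period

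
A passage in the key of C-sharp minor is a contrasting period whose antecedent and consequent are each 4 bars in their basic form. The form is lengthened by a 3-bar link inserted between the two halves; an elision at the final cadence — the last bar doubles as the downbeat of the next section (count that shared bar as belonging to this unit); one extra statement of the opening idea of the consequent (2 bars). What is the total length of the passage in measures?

13 measures

Basic contrasting period: 4 + 4 = 8 bars.
8 (basic form) + 3 (link) + 2 (extra statement) = 13.
The elision shares a bar with the next section but does not change this unit's count.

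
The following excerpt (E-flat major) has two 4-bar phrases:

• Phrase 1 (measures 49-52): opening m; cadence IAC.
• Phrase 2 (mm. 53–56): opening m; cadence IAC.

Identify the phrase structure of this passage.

repeated phrase

Both phrases have the same opening (m) and the same cadence (imperfect authentic cadence): the second is a restatement, not a consequent, so this is a repeated phrase rather than a period.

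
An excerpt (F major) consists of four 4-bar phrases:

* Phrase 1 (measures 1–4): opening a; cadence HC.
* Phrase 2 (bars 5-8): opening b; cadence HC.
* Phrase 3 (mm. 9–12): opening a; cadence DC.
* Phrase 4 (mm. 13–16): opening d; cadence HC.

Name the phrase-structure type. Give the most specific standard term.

phrase group

Phrase 4 ends with a half cadence, no stronger than phrase 2's half cadence, so the four phrases do not form a double period; nor do phrases 3–4 duplicate 1–2, so it is not a repeated period. With no phrase reaching a conclusive cadence, the passage is a phrase group.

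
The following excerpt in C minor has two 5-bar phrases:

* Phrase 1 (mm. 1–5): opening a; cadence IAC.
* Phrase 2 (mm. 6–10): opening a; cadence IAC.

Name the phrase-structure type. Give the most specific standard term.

repeated phrase

Both phrases have the same opening (a) and the same cadence (imperfect authentic cadence): the second is a restatement, not a consequent, so this is a repeated phrase rather than a period.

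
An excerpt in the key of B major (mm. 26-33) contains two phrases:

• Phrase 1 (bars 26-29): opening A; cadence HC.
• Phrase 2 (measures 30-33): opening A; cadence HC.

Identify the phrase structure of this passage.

Both phrases have the same opening (A) and the same cadence (half cadence): the second is a restatement, not a consequent, so this is a repeated phrase rather than a period.

repeated phrase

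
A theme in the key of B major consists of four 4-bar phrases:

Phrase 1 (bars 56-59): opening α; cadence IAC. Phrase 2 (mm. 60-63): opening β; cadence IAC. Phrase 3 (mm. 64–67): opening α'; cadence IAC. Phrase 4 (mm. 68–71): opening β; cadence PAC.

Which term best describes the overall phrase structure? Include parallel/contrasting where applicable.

parallel double period

Four phrases in two halves: the first half (measures 56-63) ends with an imperfect authentic cadence, the second (mm. 64–71) with a perfect authentic cadence — a large antecedent–consequent pair, i.e. a double period.
Phrase 3 begins with the same material as phrase 1, making it parallel.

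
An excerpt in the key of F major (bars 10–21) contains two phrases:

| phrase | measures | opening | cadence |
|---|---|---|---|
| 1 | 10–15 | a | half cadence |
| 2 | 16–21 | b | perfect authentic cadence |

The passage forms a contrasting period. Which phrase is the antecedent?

The phrase ending with the weaker cadence (half cadence) is the antecedent; the one ending more conclusively (perfect authentic cadence) is the consequent. The antecedent is phrase 1.

phrase 1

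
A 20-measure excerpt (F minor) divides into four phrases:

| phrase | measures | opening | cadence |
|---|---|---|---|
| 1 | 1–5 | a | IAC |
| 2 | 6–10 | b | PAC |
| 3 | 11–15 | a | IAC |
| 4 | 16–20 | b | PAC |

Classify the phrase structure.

The cadence pattern IAC–PAC–IAC–PAC is weak–strong twice, and phrases 3–4 restate phrases 1–2: a period heard twice, not a double period (which would end weakly at phrase 2).

repeated period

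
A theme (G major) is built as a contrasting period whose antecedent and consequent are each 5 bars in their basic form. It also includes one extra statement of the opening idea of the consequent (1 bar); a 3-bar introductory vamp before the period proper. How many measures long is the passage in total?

Basic contrasting period: 5 + 5 = 10 bars.
10 (basic form) + 1 (extra statement) + 3 (introduction) = 14.

14 measures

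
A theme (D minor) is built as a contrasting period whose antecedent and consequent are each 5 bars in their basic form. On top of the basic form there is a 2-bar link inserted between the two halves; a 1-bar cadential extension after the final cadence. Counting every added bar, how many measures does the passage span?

Basic contrasting period: 5 + 5 = 10 bars.
10 (basic form) + 2 (link) + 1 (cadential extension) = 13.

13 measures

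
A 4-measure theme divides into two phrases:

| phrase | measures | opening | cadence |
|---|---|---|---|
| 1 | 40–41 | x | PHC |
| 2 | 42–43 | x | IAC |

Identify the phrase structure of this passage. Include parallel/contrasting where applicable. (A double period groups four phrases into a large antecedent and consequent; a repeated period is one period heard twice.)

Phrase 1 ends with a Phrygian half cadence (weaker) and phrase 2 with an imperfect authentic cadence (stronger): antecedent + consequent = a period.
The two phrases open with the same material (x / x), so the period is parallel.

parallel period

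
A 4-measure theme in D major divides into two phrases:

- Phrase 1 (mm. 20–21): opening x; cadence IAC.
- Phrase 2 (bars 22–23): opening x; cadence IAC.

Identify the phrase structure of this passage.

Both phrases have the same opening (x) and the same cadence (imperfect authentic cadence): the second is a restatement, not a consequent, so this is a repeated phrase rather than a period.

repeated phrase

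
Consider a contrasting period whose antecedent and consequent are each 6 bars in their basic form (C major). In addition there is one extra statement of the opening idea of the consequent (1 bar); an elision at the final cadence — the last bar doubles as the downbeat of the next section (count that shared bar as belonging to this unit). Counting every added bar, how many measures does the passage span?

Basic contrasting period: 6 + 6 = 12 bars.
12 (basic form) + 1 (extra statement) = 13.
The elision shares a bar with the next section but does not change this unit's count.

13 measures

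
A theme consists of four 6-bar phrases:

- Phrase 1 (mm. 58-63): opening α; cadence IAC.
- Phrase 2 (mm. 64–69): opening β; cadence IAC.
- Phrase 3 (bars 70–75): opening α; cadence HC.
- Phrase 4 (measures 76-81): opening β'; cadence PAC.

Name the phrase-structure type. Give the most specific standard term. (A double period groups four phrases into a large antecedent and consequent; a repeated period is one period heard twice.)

Four phrases in two halves: the first half (bars 58–69) ends with an imperfect authentic cadence, the second (mm. 70–81) with a perfect authentic cadence — a large antecedent–consequent pair, i.e. a double period.
Phrase 3 begins with the same material as phrase 1, making it parallel.

parallel double period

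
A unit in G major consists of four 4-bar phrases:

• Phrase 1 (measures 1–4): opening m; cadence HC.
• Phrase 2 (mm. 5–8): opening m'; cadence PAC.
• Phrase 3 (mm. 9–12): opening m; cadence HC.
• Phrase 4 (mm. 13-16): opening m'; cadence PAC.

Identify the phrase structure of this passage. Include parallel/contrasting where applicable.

repeated period

The cadence pattern HC–PAC–HC–PAC is weak–strong twice, and phrases 3–4 restate phrases 1–2: a period heard twice, not a double period (which would end weakly at phrase 2).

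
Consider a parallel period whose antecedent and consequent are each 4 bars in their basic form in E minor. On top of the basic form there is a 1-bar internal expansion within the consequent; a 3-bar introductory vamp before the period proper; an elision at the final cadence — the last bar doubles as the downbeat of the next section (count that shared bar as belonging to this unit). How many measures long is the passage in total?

Basic parallel period: 4 + 4 = 8 bars.
8 (basic form) + 1 (internal expansion) + 3 (introduction) = 12.
The elision shares a bar with the next section but does not change this unit's count.

12 measures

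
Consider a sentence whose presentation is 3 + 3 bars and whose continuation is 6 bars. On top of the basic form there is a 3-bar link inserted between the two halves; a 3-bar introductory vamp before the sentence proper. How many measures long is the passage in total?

Basic sentence: 3 + 3 + 6 = 12 bars.
12 (basic form) + 3 (link) + 3 (introduction) = 18.

18 measures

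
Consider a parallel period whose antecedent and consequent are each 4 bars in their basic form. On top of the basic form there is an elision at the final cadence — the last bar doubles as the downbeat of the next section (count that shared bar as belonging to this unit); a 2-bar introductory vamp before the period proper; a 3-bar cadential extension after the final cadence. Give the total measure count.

Basic parallel period: 4 + 4 = 8 bars.
8 (basic form) + 2 (introduction) + 3 (cadential extension) = 13.
The elision shares a bar with the next section but does not change this unit's count.

13 measures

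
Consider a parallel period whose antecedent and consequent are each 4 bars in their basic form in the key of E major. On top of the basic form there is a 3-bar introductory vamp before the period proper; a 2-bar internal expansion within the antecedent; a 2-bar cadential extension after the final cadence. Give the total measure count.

15 measures

Basic parallel period: 4 + 4 = 8 bars.
8 (basic form) + 3 (introduction) + 2 (internal expansion) + 2 (cadential extension) = 15.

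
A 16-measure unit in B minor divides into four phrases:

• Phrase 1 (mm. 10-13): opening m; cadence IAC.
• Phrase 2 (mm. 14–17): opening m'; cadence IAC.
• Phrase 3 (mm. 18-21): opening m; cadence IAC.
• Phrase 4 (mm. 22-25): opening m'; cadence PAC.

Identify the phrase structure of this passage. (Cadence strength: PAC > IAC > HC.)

Four phrases in two halves: the first half (mm. 10-17) ends with an imperfect authentic cadence, the second (measures 18–25) with a perfect authentic cadence — a large antecedent–consequent pair, i.e. a double period.
Phrase 3 begins with the same material as phrase 1, making it parallel.

parallel double period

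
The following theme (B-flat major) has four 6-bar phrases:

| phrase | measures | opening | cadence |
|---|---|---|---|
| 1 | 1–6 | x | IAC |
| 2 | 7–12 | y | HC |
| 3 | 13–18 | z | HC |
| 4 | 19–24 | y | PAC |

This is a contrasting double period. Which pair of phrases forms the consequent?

phrases 3 and 4

In a double period the first pair of phrases (ending half cadence) is the large antecedent and the second pair (ending perfect authentic cadence) is the large consequent; the consequent is phrases 3 and 4.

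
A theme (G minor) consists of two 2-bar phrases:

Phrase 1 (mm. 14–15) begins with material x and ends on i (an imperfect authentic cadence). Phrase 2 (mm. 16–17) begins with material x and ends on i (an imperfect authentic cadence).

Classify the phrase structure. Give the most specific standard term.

Both phrases have the same opening (x) and the same cadence (imperfect authentic cadence): the second is a restatement, not a consequent, so this is a repeated phrase rather than a period.

repeated phrase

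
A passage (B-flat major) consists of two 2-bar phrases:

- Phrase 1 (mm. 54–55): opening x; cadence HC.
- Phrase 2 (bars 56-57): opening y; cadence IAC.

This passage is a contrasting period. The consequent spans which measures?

measures 56–57

The antecedent is the phrase ending with the weaker cadence (half cadence, phrase 1) and the consequent the one ending more conclusively (imperfect authentic cadence, phrase 2); the consequent is measures 56-57.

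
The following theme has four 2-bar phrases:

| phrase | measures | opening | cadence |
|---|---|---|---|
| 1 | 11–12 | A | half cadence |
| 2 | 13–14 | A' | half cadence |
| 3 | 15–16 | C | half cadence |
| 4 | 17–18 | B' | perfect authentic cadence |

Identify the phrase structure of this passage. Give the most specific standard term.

Four phrases in two halves: the first half (mm. 11-14) ends with a half cadence, the second (bars 15–18) with a perfect authentic cadence — a large antecedent–consequent pair, i.e. a double period.
Phrase 3 begins with different material from phrase 1, making it contrasting.

contrasting double period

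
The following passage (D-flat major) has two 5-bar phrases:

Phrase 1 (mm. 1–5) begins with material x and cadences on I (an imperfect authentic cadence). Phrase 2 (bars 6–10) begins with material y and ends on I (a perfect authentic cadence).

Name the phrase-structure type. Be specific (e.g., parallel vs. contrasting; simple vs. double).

Phrase 1 ends with an imperfect authentic cadence (weaker) and phrase 2 with a perfect authentic cadence (stronger): antecedent + consequent = a period.
The two phrases open with different material (x / y), so the period is contrasting.

contrasting period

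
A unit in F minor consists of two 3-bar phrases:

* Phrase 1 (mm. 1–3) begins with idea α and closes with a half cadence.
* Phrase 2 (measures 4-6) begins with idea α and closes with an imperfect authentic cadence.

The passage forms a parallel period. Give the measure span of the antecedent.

The antecedent is the phrase ending with the weaker cadence (half cadence, phrase 1) and the consequent the one ending more conclusively (imperfect authentic cadence, phrase 2); the antecedent is bars 1–3.

measures 1–3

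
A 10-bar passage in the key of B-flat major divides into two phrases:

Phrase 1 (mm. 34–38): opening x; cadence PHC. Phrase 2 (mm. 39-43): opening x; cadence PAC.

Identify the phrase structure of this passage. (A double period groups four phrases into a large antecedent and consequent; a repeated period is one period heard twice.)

parallel period

Phrase 1 ends with a Phrygian half cadence (weaker) and phrase 2 with a perfect authentic cadence (stronger): antecedent + consequent = a period.
The two phrases open with the same material (x / x), so the period is parallel.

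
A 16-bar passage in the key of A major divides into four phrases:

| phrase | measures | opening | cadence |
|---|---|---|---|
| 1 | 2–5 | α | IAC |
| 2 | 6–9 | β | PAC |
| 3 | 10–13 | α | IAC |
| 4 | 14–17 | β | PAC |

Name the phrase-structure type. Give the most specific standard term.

repeated period

The cadence pattern IAC–PAC–IAC–PAC is weak–strong twice, and phrases 3–4 restate phrases 1–2: a period heard twice, not a double period (which would end weakly at phrase 2).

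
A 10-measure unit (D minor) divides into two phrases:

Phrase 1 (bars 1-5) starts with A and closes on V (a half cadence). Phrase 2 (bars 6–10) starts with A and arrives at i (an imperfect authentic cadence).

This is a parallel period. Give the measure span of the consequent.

The phrase ending with the weaker cadence (half cadence) is the antecedent; the one ending more conclusively (imperfect authentic cadence) is the consequent. The consequent is measures 6–10.

measures 6–10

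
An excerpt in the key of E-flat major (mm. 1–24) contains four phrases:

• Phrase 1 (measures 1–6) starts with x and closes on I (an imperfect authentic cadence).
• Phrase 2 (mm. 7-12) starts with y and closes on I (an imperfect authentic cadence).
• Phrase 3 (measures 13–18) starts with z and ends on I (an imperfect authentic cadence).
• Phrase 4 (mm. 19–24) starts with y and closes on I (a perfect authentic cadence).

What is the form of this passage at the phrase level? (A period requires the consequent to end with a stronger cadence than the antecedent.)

contrasting double period

Four phrases in two halves: the first half (mm. 1-12) ends with an imperfect authentic cadence, the second (measures 13–24) with a perfect authentic cadence — a large antecedent–consequent pair, i.e. a double period.
Phrase 3 begins with different material from phrase 1, making it contrasting.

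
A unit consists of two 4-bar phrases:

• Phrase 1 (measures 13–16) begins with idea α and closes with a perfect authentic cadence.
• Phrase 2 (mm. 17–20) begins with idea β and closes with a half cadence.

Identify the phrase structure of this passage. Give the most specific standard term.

The second phrase closes with a half cadence, which is not stronger than the first phrase's perfect authentic cadence; without a weak→strong cadential pair there is no antecedent–consequent relationship, so this is a phrase group rather than a period.

phrase group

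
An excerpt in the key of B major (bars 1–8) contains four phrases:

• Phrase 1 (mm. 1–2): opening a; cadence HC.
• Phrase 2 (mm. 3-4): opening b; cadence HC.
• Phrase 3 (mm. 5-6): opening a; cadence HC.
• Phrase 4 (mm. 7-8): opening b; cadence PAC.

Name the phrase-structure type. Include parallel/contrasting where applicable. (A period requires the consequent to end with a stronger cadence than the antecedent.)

parallel double period

Four phrases in two halves: the first half (mm. 1-4) ends with a half cadence, the second (bars 5-8) with a perfect authentic cadence — a large antecedent–consequent pair, i.e. a double period.
Phrase 3 begins with the same material as phrase 1, making it parallel.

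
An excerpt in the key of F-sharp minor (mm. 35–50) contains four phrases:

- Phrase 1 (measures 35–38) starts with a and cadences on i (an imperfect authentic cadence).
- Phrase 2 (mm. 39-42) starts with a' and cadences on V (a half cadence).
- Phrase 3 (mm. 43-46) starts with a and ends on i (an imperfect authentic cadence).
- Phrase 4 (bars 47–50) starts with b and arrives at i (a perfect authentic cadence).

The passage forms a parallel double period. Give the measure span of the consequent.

measures 43–50

In a double period the four phrases pair into a large antecedent (phrases 1–2, ending half cadence) and a large consequent (phrases 3–4, ending perfect authentic cadence). The consequent spans measures 43–50.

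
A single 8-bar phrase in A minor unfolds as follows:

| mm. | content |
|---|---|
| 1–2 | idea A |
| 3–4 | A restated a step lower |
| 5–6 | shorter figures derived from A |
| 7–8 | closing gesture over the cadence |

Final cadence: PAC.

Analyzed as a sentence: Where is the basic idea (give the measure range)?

The presentation of a sentence is the basic idea (bars 1–2) plus its repetition (mm. 3-4); the basic idea is therefore mm. 1–2.

measures 1–2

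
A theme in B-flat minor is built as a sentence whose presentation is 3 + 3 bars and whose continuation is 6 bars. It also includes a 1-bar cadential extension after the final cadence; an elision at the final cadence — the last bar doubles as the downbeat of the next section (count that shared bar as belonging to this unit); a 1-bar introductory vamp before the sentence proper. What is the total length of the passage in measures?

Basic sentence: 3 + 3 + 6 = 12 bars.
12 (basic form) + 1 (cadential extension) + 1 (introduction) = 14.
The elision shares a bar with the next section but does not change this unit's count.

14 measures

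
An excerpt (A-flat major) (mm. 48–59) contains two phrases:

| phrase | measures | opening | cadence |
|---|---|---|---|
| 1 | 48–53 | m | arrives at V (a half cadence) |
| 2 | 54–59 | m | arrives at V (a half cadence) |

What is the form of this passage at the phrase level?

Both phrases have the same opening (m) and the same cadence (half cadence): the second is a restatement, not a consequent, so this is a repeated phrase rather than a period.

repeated phrase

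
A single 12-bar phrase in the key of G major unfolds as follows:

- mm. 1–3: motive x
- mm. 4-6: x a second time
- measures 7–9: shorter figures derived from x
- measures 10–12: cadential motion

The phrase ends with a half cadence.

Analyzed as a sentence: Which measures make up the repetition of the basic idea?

The presentation of a sentence is the basic idea (mm. 1–3) plus its repetition (mm. 4-6); the repetition of the basic idea is therefore mm. 4–6.

measures 4–6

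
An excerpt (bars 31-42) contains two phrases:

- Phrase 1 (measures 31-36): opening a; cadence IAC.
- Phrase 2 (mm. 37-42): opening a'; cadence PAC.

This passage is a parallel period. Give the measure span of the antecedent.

measures 31–36

The antecedent is the phrase ending with the weaker cadence (imperfect authentic cadence, phrase 1) and the consequent the one ending more conclusively (perfect authentic cadence, phrase 2); the antecedent is mm. 31-36.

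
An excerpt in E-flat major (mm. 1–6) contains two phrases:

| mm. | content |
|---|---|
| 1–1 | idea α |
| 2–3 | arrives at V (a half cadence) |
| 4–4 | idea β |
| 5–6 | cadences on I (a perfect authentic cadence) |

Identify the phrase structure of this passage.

contrasting period

Phrase 1 ends with a half cadence (weaker) and phrase 2 with a perfect authentic cadence (stronger): antecedent + consequent = a period.
The two phrases open with different material (α / β), so the period is contrasting.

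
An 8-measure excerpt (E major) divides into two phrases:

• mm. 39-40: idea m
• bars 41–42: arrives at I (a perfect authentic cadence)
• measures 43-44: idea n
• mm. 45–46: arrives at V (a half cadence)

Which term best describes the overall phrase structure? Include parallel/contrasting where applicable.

phrase group

The second phrase closes with a half cadence, which is not stronger than the first phrase's perfect authentic cadence; without a weak→strong cadential pair there is no antecedent–consequent relationship, so this is a phrase group rather than a period.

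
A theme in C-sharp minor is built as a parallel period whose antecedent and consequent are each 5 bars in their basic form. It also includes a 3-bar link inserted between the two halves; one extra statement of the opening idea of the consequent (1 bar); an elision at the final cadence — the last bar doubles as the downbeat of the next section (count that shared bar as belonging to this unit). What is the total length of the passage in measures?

14 measures

Basic parallel period: 5 + 5 = 10 bars.
10 (basic form) + 3 (link) + 1 (extra statement) = 14.
The elision shares a bar with the next section but does not change this unit's count.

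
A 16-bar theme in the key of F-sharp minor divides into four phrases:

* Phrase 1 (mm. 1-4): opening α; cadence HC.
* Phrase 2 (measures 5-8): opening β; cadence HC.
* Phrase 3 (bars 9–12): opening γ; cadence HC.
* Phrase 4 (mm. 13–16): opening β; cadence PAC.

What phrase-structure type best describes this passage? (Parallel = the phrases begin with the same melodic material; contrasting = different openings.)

Four phrases in two halves: the first half (bars 1-8) ends with a half cadence, the second (bars 9–16) with a perfect authentic cadence — a large antecedent–consequent pair, i.e. a double period.
Phrase 3 begins with different material from phrase 1, making it contrasting.

contrasting double period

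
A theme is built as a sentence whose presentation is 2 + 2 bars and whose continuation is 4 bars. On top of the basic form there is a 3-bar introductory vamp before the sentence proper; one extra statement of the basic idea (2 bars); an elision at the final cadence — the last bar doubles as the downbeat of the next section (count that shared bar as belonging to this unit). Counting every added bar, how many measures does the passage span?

13 measures

Basic sentence: 2 + 2 + 4 = 8 bars.
8 (basic form) + 3 (introduction) + 2 (extra statement) = 13.
The elision shares a bar with the next section but does not change this unit's count.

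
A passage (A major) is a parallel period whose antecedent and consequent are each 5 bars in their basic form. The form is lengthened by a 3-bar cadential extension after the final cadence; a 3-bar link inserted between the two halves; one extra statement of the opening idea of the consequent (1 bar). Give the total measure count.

Basic parallel period: 5 + 5 = 10 bars.
10 (basic form) + 3 (cadential extension) + 3 (link) + 1 (extra statement) = 17.

17 measures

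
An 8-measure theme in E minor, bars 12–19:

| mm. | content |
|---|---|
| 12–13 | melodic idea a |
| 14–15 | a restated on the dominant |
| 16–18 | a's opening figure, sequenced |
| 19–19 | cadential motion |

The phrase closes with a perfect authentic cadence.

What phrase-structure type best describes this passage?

Basic idea (measures 12-13) + its repetition (mm. 14-15) form the presentation; fragmentation and cadence (mm. 16-19) form the continuation — the 8-bar whole is a sentence.

sentence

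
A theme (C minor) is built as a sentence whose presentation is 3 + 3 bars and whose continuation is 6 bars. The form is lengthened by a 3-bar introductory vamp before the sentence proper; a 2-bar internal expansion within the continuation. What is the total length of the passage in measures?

17 measures

Basic sentence: 3 + 3 + 6 = 12 bars.
12 (basic form) + 3 (introduction) + 2 (internal expansion) = 17.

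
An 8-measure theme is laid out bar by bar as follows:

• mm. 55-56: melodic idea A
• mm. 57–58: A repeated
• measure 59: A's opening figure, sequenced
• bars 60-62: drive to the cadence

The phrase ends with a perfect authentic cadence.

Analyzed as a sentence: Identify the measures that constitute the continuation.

measures 59–62

After the presentation (mm. 55–58), the continuation covers the fragmentation through the cadence: mm. 59-62.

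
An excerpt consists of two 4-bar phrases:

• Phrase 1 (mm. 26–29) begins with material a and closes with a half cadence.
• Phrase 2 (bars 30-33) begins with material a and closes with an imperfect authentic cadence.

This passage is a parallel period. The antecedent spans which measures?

measures 26–29

The antecedent is the phrase ending with the weaker cadence (half cadence, phrase 1) and the consequent the one ending more conclusively (imperfect authentic cadence, phrase 2); the antecedent is mm. 26–29.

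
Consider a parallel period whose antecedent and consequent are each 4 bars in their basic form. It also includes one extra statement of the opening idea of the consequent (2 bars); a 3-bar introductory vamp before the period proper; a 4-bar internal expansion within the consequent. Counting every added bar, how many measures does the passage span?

17 measures

Basic parallel period: 4 + 4 = 8 bars.
8 (basic form) + 2 (extra statement) + 3 (introduction) + 4 (internal expansion) = 17.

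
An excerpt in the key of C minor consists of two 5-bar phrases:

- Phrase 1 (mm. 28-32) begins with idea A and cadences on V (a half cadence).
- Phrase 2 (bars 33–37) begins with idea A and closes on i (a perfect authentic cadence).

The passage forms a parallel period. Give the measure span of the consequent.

measures 33–37

The phrase ending with the weaker cadence (half cadence) is the antecedent; the one ending more conclusively (perfect authentic cadence) is the consequent. The consequent is measures 33–37.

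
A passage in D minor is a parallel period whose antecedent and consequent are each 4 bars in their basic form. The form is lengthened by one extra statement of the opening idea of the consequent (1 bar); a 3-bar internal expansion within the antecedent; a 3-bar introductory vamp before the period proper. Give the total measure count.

15 measures

Basic parallel period: 4 + 4 = 8 bars.
8 (basic form) + 1 (extra statement) + 3 (internal expansion) + 3 (introduction) = 15.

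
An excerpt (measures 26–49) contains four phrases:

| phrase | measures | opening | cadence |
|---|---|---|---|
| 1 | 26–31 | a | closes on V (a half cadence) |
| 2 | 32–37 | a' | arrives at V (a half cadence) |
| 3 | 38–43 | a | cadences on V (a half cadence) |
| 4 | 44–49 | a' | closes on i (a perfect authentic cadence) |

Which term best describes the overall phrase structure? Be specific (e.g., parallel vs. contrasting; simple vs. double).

parallel double period

Four phrases in two halves: the first half (mm. 26-37) ends with a half cadence, the second (measures 38-49) with a perfect authentic cadence — a large antecedent–consequent pair, i.e. a double period.
Phrase 3 begins with the same material as phrase 1, making it parallel.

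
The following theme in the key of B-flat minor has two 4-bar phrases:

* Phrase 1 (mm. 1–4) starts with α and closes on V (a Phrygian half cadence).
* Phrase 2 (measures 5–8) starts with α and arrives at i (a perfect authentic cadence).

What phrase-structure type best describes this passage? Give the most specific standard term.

parallel period

Phrase 1 ends with a Phrygian half cadence (weaker) and phrase 2 with a perfect authentic cadence (stronger): antecedent + consequent = a period.
The two phrases open with the same material (α / α), so the period is parallel.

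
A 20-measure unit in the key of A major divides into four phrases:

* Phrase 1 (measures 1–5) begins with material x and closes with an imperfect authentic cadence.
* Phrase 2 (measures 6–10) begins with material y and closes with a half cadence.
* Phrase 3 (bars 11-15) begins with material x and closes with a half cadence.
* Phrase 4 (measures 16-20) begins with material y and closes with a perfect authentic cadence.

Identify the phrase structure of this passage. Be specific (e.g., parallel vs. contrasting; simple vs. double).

parallel double period

Four phrases in two halves: the first half (measures 1–10) ends with a half cadence, the second (mm. 11–20) with a perfect authentic cadence — a large antecedent–consequent pair, i.e. a double period.
Phrase 3 begins with the same material as phrase 1, making it parallel.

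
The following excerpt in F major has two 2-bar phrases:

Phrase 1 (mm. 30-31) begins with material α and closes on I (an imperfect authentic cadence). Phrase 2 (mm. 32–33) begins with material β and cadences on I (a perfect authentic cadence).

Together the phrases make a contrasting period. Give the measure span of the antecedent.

The phrase ending with the weaker cadence (imperfect authentic cadence) is the antecedent; the one ending more conclusively (perfect authentic cadence) is the consequent. The antecedent is measures 30–31.

measures 30–31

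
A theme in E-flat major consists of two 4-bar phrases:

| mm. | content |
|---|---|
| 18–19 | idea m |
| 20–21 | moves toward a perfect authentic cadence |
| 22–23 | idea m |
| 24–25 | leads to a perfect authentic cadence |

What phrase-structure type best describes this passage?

Both phrases have the same opening (m) and the same cadence (perfect authentic cadence): the second is a restatement, not a consequent, so this is a repeated phrase rather than a period.

repeated phrase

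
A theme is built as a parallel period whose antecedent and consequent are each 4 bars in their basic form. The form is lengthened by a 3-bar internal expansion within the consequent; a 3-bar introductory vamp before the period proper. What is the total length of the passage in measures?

14 measures

Basic parallel period: 4 + 4 = 8 bars.
8 (basic form) + 3 (internal expansion) + 3 (introduction) = 14.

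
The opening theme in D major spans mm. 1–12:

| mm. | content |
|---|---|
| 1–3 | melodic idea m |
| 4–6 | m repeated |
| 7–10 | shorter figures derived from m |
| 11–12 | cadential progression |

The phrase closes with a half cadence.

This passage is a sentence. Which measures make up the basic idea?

The presentation of a sentence is the basic idea (mm. 1-3) plus its repetition (mm. 4–6); the basic idea is therefore bars 1–3.

measures 1–3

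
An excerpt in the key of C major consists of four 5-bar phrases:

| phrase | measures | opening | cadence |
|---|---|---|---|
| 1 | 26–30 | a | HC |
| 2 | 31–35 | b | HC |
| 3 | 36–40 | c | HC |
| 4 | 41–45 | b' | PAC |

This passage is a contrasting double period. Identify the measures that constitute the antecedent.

In a double period the four phrases pair into a large antecedent (phrases 1–2, ending half cadence) and a large consequent (phrases 3–4, ending perfect authentic cadence). The antecedent spans measures 26–35.

measures 26–35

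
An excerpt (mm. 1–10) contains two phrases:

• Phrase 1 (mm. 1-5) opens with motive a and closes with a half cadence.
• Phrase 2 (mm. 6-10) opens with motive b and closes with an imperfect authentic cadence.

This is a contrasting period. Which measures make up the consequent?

The phrase ending with the weaker cadence (half cadence) is the antecedent; the one ending more conclusively (imperfect authentic cadence) is the consequent. The consequent is measures 6–10.

measures 6–10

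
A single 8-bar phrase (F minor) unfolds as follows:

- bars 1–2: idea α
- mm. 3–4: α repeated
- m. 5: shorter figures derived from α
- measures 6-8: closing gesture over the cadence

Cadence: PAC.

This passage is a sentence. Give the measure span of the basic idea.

measures 1–2

The presentation of a sentence is the basic idea (measures 1-2) plus its repetition (bars 3–4); the basic idea is therefore measures 1–2.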